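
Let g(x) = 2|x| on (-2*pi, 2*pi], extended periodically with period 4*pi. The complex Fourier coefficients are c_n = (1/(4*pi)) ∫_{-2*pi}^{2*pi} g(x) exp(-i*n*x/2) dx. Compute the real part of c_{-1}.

-8/pi

Since g is real-valued, Re(c_{-1}) = (1/(4*pi)) ∫_{-2*pi}^{2*pi} g(x) cos(-x/2) dx = a_{1}/2.
g is even and cos(-x/2) is even, so the integrand is even: ∫_{-2*pi}^{2*pi} g(x) cos(-x/2) dx = 2∫_0^{2*pi} g(x) cos(-x/2) dx.
Integrating by parts (boundary term plus one more integral), an antiderivative of (2*x) cos(-x/2) is 4*x*sin(x/2) + 8*cos(x/2); evaluating from 0 to 2*pi: ∫_{0}^{2*pi} (2*x) cos(-x/2) dx = (-8) - (8) = -16.
So ∫_{-2*pi}^{2*pi} g(x) cos(-x/2) dx = -32.
Hence Re(c_{-1}) = (1/(4*pi))·(-32) = -8/pi.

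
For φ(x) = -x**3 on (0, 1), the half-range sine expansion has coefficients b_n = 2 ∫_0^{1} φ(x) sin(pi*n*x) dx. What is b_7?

b_7 = 2 ∫_0^{1} (-x**3) sin(7*pi*x) dx.
Integrating by parts three times (tabular method), an antiderivative of (-x**3) sin(7*pi*x) is x**3*cos(7*pi*x)/(7*pi) - 3*x**2*sin(7*pi*x)/(49*pi**2) - 6*x*cos(7*pi*x)/(343*pi**3) + 6*sin(7*pi*x)/(2401*pi**4); evaluating from 0 to 1: ∫_{0}^{1} (-x**3) sin(7*pi*x) dx = ((6 - 49*pi**2)/(343*pi**3)) - (0) = (6 - 49*pi**2)/(343*pi**3).
Hence b_7 = 2·((6 - 49*pi**2)/(343*pi**3)) = 2*(6 - 49*pi**2)/(343*pi**3).

2*(6 - 49*pi**2)/(343*pi**3)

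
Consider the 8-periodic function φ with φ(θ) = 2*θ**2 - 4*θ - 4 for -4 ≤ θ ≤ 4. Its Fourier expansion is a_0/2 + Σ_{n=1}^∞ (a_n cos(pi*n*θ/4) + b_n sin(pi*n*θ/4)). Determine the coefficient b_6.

16/(3*pi)

b_6 = 1/4 ∫_{-4}^{4} φ(θ) sin(3*pi*θ/2) dθ.
Integrating by parts twice (tabular method), an antiderivative of (2*θ**2 - 4*θ - 4) sin(3*pi*θ/2) is -4*θ**2*cos(3*pi*θ/2)/(3*pi) + 16*θ*sin(3*pi*θ/2)/(9*pi**2) + 8*θ*cos(3*pi*θ/2)/(3*pi) - 16*sin(3*pi*θ/2)/(9*pi**2) + 32*cos(3*pi*θ/2)/(27*pi**3) + 8*cos(3*pi*θ/2)/(3*pi); evaluating from -4 to 4: ∫_{-4}^{4} (2*θ**2 - 4*θ - 4) sin(3*pi*θ/2) dθ = (-8/pi + 32/(27*pi**3)) - (8*(4 - 99*pi**2)/(27*pi**3)) = 64/(3*pi).
Hence b_6 = (1/4)·(64/(3*pi)) = 16/(3*pi).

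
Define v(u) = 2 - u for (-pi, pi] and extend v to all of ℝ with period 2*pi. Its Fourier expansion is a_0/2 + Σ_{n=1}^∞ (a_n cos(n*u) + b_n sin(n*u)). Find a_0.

4

a_0 = 1/pi ∫_{-pi}^{pi} v(u) du = 1/pi · (4*pi) = 4.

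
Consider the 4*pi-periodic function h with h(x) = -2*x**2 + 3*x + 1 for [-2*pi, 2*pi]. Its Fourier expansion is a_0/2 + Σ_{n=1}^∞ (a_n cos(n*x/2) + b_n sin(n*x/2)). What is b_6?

b_6 = (1/(2*pi)) ∫_{-2*pi}^{2*pi} h(x) sin(3*x) dx.
Integrating by parts twice (tabular method), an antiderivative of (-2*x**2 + 3*x + 1) sin(3*x) is 2*x**2*cos(3*x)/3 - 4*x*sin(3*x)/9 - x*cos(3*x) + sin(3*x)/3 - 13*cos(3*x)/27; evaluating from -2*pi to 2*pi: ∫_{-2*pi}^{2*pi} (-2*x**2 + 3*x + 1) sin(3*x) dx = (-2*pi - 13/27 + 8*pi**2/3) - (-13/27 + 2*pi + 8*pi**2/3) = -4*pi.
Hence b_6 = (1/(2*pi))·(-4*pi) = -2.

-2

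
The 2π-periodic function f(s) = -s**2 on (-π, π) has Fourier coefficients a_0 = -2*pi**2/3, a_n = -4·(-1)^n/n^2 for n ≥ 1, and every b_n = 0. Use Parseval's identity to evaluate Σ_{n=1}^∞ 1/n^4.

Parseval: a_0^2/2 + Σ a_n^2 = (1/π) ∫_{-π}^{π} f(s)^2 ds = 2*pi**4/5.
Subtract a_0^2/2 = 2*pi**4/9: Σ a_n^2 = 8*pi**4/45.
Since a_n^2 = 16/n^4, Σ 1/n^4 = pi**4/90.

pi**4/90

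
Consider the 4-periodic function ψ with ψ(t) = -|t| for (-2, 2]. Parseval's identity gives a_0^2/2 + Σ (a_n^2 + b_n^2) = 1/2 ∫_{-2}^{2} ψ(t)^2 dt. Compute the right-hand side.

1/2 ∫_{-2}^{2} ψ(t)^2 dt = 1/2 · (16/3) = 8/3.

8/3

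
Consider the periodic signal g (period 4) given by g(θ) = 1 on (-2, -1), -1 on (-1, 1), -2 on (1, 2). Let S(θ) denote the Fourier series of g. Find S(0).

g is continuous at θ = 0 with value -1, so the series converges to -1 there.

-1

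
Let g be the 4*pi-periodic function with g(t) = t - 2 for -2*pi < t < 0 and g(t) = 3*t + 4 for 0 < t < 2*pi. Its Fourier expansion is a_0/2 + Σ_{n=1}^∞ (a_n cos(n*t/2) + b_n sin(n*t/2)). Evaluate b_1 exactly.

12/pi + 8

b_1 = (1/(2*pi)) ∫_{-2*pi}^{2*pi} g(t) sin(t/2) dt.
Split the integral at the breakpoints.
Integrating by parts (boundary term plus one more integral), an antiderivative of (t - 2) sin(t/2) is -2*t*cos(t/2) + 4*sin(t/2) + 4*cos(t/2); evaluating from -2*pi to 0: ∫_{-2*pi}^{0} (t - 2) sin(t/2) dt = (4) - (-4*pi - 4) = 8 + 4*pi.
Integrating by parts (boundary term plus one more integral), an antiderivative of (3*t + 4) sin(t/2) is -6*t*cos(t/2) + 12*sin(t/2) - 8*cos(t/2); evaluating from 0 to 2*pi: ∫_{0}^{2*pi} (3*t + 4) sin(t/2) dt = (8 + 12*pi) - (-8) = 16 + 12*pi.
Summing the pieces and multiplying by (1/(2*pi)) gives b_1 = 12/pi + 8.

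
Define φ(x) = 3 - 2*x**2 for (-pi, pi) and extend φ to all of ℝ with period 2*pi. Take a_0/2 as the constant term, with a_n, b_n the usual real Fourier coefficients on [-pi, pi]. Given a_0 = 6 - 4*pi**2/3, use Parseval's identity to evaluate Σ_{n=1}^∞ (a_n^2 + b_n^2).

Parseval: a_0^2/2 + Σ_{n≥1} (a_n^2+b_n^2) = 1/pi ∫_{-pi}^{pi} φ(x)^2 dx = -8*pi**2 + 18 + 8*pi**4/5.
Subtract a_0^2/2 = 2*(9 - 2*pi**2)**2/9: Σ (a_n^2+b_n^2) = 32*pi**4/45.

32*pi**4/45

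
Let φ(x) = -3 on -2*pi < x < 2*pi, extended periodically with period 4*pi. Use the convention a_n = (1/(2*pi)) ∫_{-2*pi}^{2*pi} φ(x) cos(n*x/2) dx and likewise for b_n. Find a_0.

a_0 = (1/(2*pi)) ∫_{-2*pi}^{2*pi} φ(x) dx = (1/(2*pi)) · (-12*pi) = -6.

-6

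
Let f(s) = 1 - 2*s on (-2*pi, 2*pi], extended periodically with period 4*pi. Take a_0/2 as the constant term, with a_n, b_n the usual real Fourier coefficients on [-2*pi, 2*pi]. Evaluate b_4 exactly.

2

b_4 = (1/(2*pi)) ∫_{-2*pi}^{2*pi} f(s) sin(2*s) ds.
Integrating by parts (boundary term plus one more integral), an antiderivative of (1 - 2*s) sin(2*s) is s*cos(2*s) - sin(2*s)/2 - cos(2*s)/2; evaluating from -2*pi to 2*pi: ∫_{-2*pi}^{2*pi} (1 - 2*s) sin(2*s) ds = (-1/2 + 2*pi) - (-2*pi - 1/2) = 4*pi.
Hence b_4 = (1/(2*pi))·(4*pi) = 2.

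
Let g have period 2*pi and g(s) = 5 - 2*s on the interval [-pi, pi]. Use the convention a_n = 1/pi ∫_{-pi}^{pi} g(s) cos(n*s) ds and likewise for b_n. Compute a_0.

a_0 = 1/pi ∫_{-pi}^{pi} g(s) ds = 1/pi · (10*pi) = 10.

10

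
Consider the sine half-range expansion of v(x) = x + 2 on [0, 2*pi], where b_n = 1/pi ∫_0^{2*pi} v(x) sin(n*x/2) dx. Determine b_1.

8/pi + 4

b_1 = 1/pi ∫_0^{2*pi} (x + 2) sin(x/2) dx.
Integrating by parts (boundary term plus one more integral), an antiderivative of (x + 2) sin(x/2) is -2*x*cos(x/2) + 4*sin(x/2) - 4*cos(x/2); evaluating from 0 to 2*pi: ∫_{0}^{2*pi} (x + 2) sin(x/2) dx = (4 + 4*pi) - (-4) = 8 + 4*pi.
Hence b_1 = (1/pi)·(8 + 4*pi) = 8/pi + 4.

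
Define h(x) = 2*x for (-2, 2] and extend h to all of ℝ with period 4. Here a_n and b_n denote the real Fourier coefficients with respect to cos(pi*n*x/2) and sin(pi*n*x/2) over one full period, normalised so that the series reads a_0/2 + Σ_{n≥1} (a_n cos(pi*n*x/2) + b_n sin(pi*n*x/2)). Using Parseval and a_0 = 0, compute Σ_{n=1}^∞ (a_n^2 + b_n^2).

32/3

Parseval: a_0^2/2 + Σ_{n≥1} (a_n^2+b_n^2) = 1/2 ∫_{-2}^{2} h(x)^2 dx = 32/3.
Subtract a_0^2/2 = 0: Σ (a_n^2+b_n^2) = 32/3.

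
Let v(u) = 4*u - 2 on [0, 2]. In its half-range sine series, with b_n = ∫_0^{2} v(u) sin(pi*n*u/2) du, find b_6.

b_6 = ∫_0^{2} (4*u - 2) sin(3*pi*u) du.
Integrating by parts (boundary term plus one more integral), an antiderivative of (4*u - 2) sin(3*pi*u) is -4*u*cos(3*pi*u)/(3*pi) + 4*sin(3*pi*u)/(9*pi**2) + 2*cos(3*pi*u)/(3*pi); evaluating from 0 to 2: ∫_{0}^{2} (4*u - 2) sin(3*pi*u) du = (-2/pi) - (2/(3*pi)) = -8/(3*pi).
Hence b_6 = -8/(3*pi).

-8/(3*pi)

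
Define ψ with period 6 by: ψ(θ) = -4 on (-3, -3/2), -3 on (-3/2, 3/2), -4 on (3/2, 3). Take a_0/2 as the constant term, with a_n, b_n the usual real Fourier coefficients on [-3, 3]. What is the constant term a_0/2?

-7/2

a_0 = 1/3 ∫_{-3}^{3} ψ(θ) dθ = 1/3 · (-21) = -7.
So the constant term a_0/2 = -7/2.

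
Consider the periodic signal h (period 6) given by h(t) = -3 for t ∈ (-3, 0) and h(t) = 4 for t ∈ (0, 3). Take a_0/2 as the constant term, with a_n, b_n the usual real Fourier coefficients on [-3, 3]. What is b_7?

2/pi

b_7 = 1/3 ∫_{-3}^{3} h(t) sin(7*pi*t/3) dt.
Split the integral at the breakpoints.
Directly, an antiderivative of (-3) sin(7*pi*t/3) is 9*cos(7*pi*t/3)/(7*pi); evaluating from -3 to 0: ∫_{-3}^{0} (-3) sin(7*pi*t/3) dt = (9/(7*pi)) - (-9/(7*pi)) = 18/(7*pi).
Directly, an antiderivative of (4) sin(7*pi*t/3) is -12*cos(7*pi*t/3)/(7*pi); evaluating from 0 to 3: ∫_{0}^{3} (4) sin(7*pi*t/3) dt = (12/(7*pi)) - (-12/(7*pi)) = 24/(7*pi).
Summing the pieces and multiplying by (1/3) gives b_7 = 2/pi.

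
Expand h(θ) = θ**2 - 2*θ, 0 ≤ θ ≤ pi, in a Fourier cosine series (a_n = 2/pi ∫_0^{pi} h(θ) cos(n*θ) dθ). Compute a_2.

1

a_2 = 2/pi ∫_0^{pi} (θ**2 - 2*θ) cos(2*θ) dθ.
Integrating by parts twice (tabular method), an antiderivative of (θ**2 - 2*θ) cos(2*θ) is θ**2*sin(2*θ)/2 - θ*sin(2*θ) + θ*cos(2*θ)/2 - sin(2*θ)/4 - cos(2*θ)/2; evaluating from 0 to pi: ∫_{0}^{pi} (θ**2 - 2*θ) cos(2*θ) dθ = (-1/2 + pi/2) - (-1/2) = pi/2.
Hence a_2 = (2/pi)·(pi/2) = 1.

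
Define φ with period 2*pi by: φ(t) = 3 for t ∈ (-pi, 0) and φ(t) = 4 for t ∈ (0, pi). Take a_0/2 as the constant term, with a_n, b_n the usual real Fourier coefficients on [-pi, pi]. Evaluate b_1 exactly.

2/pi

b_1 = 1/pi ∫_{-pi}^{pi} φ(t) sin(t) dt.
Split the integral at the breakpoints.
Directly, an antiderivative of (3) sin(t) is -3*cos(t); evaluating from -pi to 0: ∫_{-pi}^{0} (3) sin(t) dt = (-3) - (3) = -6.
Directly, an antiderivative of (4) sin(t) is -4*cos(t); evaluating from 0 to pi: ∫_{0}^{pi} (4) sin(t) dt = (4) - (-4) = 8.
Summing the pieces and multiplying by (1/pi) gives b_1 = 2/pi.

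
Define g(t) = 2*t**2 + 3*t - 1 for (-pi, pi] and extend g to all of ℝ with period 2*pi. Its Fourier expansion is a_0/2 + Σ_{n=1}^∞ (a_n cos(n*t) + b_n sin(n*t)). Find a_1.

a_1 = 1/pi ∫_{-pi}^{pi} g(t) cos(t) dt.
Integrating by parts twice (tabular method), an antiderivative of (2*t**2 + 3*t - 1) cos(t) is 2*t**2*sin(t) + 3*t*sin(t) + 4*t*cos(t) - 5*sin(t) + 3*cos(t); evaluating from -pi to pi: ∫_{-pi}^{pi} (2*t**2 + 3*t - 1) cos(t) dt = (-4*pi - 3) - (-3 + 4*pi) = -8*pi.
Hence a_1 = (1/pi)·(-8*pi) = -8.

-8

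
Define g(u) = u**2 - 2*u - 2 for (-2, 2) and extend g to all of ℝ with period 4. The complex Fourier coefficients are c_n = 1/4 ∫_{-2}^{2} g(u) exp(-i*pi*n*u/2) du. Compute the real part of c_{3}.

Since g is real-valued, Re(c_{3}) = 1/4 ∫_{-2}^{2} g(u) cos(3*pi*u/2) du = a_{3}/2.
Integrating by parts twice (tabular method), an antiderivative of (u**2 - 2*u - 2) cos(3*pi*u/2) is 2*u**2*sin(3*pi*u/2)/(3*pi) - 4*u*sin(3*pi*u/2)/(3*pi) + 8*u*cos(3*pi*u/2)/(9*pi**2) - 4*sin(3*pi*u/2)/(3*pi) - 16*sin(3*pi*u/2)/(27*pi**3) - 8*cos(3*pi*u/2)/(9*pi**2); evaluating from -2 to 2: ∫_{-2}^{2} (u**2 - 2*u - 2) cos(3*pi*u/2) du = (-8/(9*pi**2)) - (8/(3*pi**2)) = -32/(9*pi**2).
Hence Re(c_{3}) = (1/4)·(-32/(9*pi**2)) = -8/(9*pi**2).

-8/(9*pi**2)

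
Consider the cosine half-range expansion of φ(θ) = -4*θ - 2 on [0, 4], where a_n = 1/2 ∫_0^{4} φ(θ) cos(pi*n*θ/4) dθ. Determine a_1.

a_1 = 1/2 ∫_0^{4} (-4*θ - 2) cos(pi*θ/4) dθ.
Integrating by parts (boundary term plus one more integral), an antiderivative of (-4*θ - 2) cos(pi*θ/4) is -16*θ*sin(pi*θ/4)/pi - 8*sin(pi*θ/4)/pi - 64*cos(pi*θ/4)/pi**2; evaluating from 0 to 4: ∫_{0}^{4} (-4*θ - 2) cos(pi*θ/4) dθ = (64/pi**2) - (-64/pi**2) = 128/pi**2.
Hence a_1 = (1/2)·(128/pi**2) = 64/pi**2.

64/pi**2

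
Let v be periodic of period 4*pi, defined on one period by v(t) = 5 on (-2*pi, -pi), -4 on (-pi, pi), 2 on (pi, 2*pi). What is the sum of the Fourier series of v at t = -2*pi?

At t = -2*pi the one-sided limits are v(-2*pi^-) = 2 and v(-2*pi^+) = 5.
By Dirichlet's theorem the series converges to their average, [(2) + (5)]/2 = 7/2.

7/2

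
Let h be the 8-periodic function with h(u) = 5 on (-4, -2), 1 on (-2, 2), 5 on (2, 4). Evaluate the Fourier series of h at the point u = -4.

u = -4 differs from u = 4 by -1 full period(s), and the series is 8-periodic.
h is continuous at u = 4 with value 5, so the series converges to 5 there.

5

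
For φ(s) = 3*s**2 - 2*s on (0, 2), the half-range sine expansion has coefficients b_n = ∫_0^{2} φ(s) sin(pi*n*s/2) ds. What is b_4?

b_4 = ∫_0^{2} (3*s**2 - 2*s) sin(2*pi*s) ds.
Integrating by parts twice (tabular method), an antiderivative of (3*s**2 - 2*s) sin(2*pi*s) is -3*s**2*cos(2*pi*s)/(2*pi) + 3*s*sin(2*pi*s)/(2*pi**2) + s*cos(2*pi*s)/pi - sin(2*pi*s)/(2*pi**2) + 3*cos(2*pi*s)/(4*pi**3); evaluating from 0 to 2: ∫_{0}^{2} (3*s**2 - 2*s) sin(2*pi*s) ds = (-4/pi + 3/(4*pi**3)) - (3/(4*pi**3)) = -4/pi.
Hence b_4 = -4/pi.

-4/pi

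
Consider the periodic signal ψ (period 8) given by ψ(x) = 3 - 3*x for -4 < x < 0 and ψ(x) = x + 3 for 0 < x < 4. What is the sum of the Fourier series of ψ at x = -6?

5

x = -6 differs from x = 2 by -1 full period(s), and the series is 8-periodic.
ψ is continuous at x = 2 with value 5, so the series converges to 5 there.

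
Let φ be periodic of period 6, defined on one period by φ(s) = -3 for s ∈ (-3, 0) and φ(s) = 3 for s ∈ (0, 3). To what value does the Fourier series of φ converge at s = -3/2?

φ is continuous at s = -3/2 with value -3, so the series converges to -3 there.

-3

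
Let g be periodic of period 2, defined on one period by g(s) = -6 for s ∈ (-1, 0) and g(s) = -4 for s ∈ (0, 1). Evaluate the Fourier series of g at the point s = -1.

-5

At s = -1 the one-sided limits are g(-1^-) = -4 and g(-1^+) = -6.
By Dirichlet's theorem the series converges to their average, [(-4) + (-6)]/2 = -5.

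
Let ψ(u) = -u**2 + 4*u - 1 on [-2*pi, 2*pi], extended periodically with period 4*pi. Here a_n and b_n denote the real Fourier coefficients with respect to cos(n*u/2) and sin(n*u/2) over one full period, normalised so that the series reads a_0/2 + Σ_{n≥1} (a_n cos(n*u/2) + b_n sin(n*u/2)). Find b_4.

b_4 = (1/(2*pi)) ∫_{-2*pi}^{2*pi} ψ(u) sin(2*u) du.
Integrating by parts twice (tabular method), an antiderivative of (-u**2 + 4*u - 1) sin(2*u) is u**2*cos(2*u)/2 - u*sin(2*u)/2 - 2*u*cos(2*u) + sin(2*u) + cos(2*u)/4; evaluating from -2*pi to 2*pi: ∫_{-2*pi}^{2*pi} (-u**2 + 4*u - 1) sin(2*u) du = (-4*pi + 1/4 + 2*pi**2) - (1/4 + 4*pi + 2*pi**2) = -8*pi.
Hence b_4 = (1/(2*pi))·(-8*pi) = -4.

-4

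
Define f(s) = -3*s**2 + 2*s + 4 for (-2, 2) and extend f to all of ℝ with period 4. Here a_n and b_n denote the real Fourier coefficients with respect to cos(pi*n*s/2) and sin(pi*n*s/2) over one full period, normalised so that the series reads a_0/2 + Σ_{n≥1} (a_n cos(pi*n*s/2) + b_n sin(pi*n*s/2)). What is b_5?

8/(5*pi)

b_5 = 1/2 ∫_{-2}^{2} f(s) sin(5*pi*s/2) ds.
Integrating by parts twice (tabular method), an antiderivative of (-3*s**2 + 2*s + 4) sin(5*pi*s/2) is 6*s**2*cos(5*pi*s/2)/(5*pi) - 24*s*sin(5*pi*s/2)/(25*pi**2) - 4*s*cos(5*pi*s/2)/(5*pi) + 8*sin(5*pi*s/2)/(25*pi**2) - 8*cos(5*pi*s/2)/(5*pi) - 48*cos(5*pi*s/2)/(125*pi**3); evaluating from -2 to 2: ∫_{-2}^{2} (-3*s**2 + 2*s + 4) sin(5*pi*s/2) ds = (8*(6 - 25*pi**2)/(125*pi**3)) - (24*(2 - 25*pi**2)/(125*pi**3)) = 16/(5*pi).
Hence b_5 = (1/2)·(16/(5*pi)) = 8/(5*pi).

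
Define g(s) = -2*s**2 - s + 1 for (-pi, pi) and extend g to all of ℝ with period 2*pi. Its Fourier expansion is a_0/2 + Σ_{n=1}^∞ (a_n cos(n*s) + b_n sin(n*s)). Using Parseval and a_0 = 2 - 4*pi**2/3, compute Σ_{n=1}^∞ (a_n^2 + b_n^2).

2*pi**2*(15 + 16*pi**2)/45

Parseval: a_0^2/2 + Σ_{n≥1} (a_n^2+b_n^2) = 1/pi ∫_{-pi}^{pi} g(s)^2 ds = -2*pi**2 + 2 + 8*pi**4/5.
Subtract a_0^2/2 = 2*(3 - 2*pi**2)**2/9: Σ (a_n^2+b_n^2) = 2*pi**2*(15 + 16*pi**2)/45.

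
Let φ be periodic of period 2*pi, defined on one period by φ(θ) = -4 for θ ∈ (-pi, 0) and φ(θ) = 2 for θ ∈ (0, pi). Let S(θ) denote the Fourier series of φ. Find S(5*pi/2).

θ = 5*pi/2 differs from θ = pi/2 by 1 full period(s), and the series is 2*pi-periodic.
φ is continuous at θ = pi/2 with value 2, so the series converges to 2 there.

2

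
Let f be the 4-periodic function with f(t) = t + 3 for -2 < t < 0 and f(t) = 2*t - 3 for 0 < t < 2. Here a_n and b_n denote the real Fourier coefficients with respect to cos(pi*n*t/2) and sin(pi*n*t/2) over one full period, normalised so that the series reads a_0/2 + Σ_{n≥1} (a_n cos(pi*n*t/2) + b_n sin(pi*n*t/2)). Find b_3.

-2/pi

b_3 = 1/2 ∫_{-2}^{2} f(t) sin(3*pi*t/2) dt.
Split the integral at the breakpoints.
Integrating by parts (boundary term plus one more integral), an antiderivative of (t + 3) sin(3*pi*t/2) is -2*t*cos(3*pi*t/2)/(3*pi) + 4*sin(3*pi*t/2)/(9*pi**2) - 2*cos(3*pi*t/2)/pi; evaluating from -2 to 0: ∫_{-2}^{0} (t + 3) sin(3*pi*t/2) dt = (-2/pi) - (2/(3*pi)) = -8/(3*pi).
Integrating by parts (boundary term plus one more integral), an antiderivative of (2*t - 3) sin(3*pi*t/2) is -4*t*cos(3*pi*t/2)/(3*pi) + 8*sin(3*pi*t/2)/(9*pi**2) + 2*cos(3*pi*t/2)/pi; evaluating from 0 to 2: ∫_{0}^{2} (2*t - 3) sin(3*pi*t/2) dt = (2/(3*pi)) - (2/pi) = -4/(3*pi).
Summing the pieces and multiplying by (1/2) gives b_3 = -2/pi.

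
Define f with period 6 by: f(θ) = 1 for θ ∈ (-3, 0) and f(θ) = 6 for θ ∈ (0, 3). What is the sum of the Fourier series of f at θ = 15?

7/2

θ = 15 differs from θ = 3 by 2 full period(s), and the series is 6-periodic.
At θ = 3 the one-sided limits are f(3^-) = 6 and f(3^+) = 1.
By Dirichlet's theorem the series converges to their average, [(6) + (1)]/2 = 7/2.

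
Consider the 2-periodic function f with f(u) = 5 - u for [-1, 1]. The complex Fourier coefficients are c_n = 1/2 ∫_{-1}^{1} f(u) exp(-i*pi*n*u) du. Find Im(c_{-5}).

Since f is real-valued, Im(c_{-5}) = -1/2 ∫_{-1}^{1} f(u) sin(-5*pi*u) du = b_{5}/2.
Integrating by parts (boundary term plus one more integral), an antiderivative of (5 - u) sin(-5*pi*u) is -u*cos(5*pi*u)/(5*pi) + sin(5*pi*u)/(25*pi**2) + cos(5*pi*u)/pi; evaluating from -1 to 1: ∫_{-1}^{1} (5 - u) sin(-5*pi*u) du = (-4/(5*pi)) - (-6/(5*pi)) = 2/(5*pi).
Hence Im(c_{-5}) = (-1/2)·(2/(5*pi)) = -1/(5*pi).

-1/(5*pi)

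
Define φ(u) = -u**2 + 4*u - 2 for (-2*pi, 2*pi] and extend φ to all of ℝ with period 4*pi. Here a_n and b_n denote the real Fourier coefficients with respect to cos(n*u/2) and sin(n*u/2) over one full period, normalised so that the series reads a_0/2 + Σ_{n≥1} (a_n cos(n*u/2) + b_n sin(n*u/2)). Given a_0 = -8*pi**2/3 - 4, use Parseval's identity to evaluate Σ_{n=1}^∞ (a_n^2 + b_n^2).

Parseval: a_0^2/2 + Σ_{n≥1} (a_n^2+b_n^2) = (1/(2*pi)) ∫_{-2*pi}^{2*pi} φ(u)^2 du = 8 + 160*pi**2/3 + 32*pi**4/5.
Subtract a_0^2/2 = 8*(3 + 2*pi**2)**2/9: Σ (a_n^2+b_n^2) = 128*pi**2*(pi**2 + 15)/45.

128*pi**2*(pi**2 + 15)/45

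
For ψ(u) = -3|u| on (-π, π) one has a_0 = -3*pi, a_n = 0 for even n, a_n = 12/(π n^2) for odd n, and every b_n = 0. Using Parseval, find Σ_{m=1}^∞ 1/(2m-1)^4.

pi**4/96

Parseval: a_0^2/2 + Σ a_n^2 = (1/π) ∫_{-π}^{π} ψ(u)^2 du = 6*pi**2.
Subtract a_0^2/2 = 9*pi**2/2: Σ a_n^2 = 3*pi**2/2.
Only odd n contribute, with a_n^2 = 144/(π^2 n^4), so Σ_{m≥1} 1/(2m-1)^4 = π^2·(3*pi**2/2)/144 = pi**4/96.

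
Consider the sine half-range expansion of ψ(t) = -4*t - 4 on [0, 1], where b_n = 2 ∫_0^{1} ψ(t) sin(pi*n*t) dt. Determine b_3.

b_3 = 2 ∫_0^{1} (-4*t - 4) sin(3*pi*t) dt.
Integrating by parts (boundary term plus one more integral), an antiderivative of (-4*t - 4) sin(3*pi*t) is 4*t*cos(3*pi*t)/(3*pi) - 4*sin(3*pi*t)/(9*pi**2) + 4*cos(3*pi*t)/(3*pi); evaluating from 0 to 1: ∫_{0}^{1} (-4*t - 4) sin(3*pi*t) dt = (-8/(3*pi)) - (4/(3*pi)) = -4/pi.
Hence b_3 = 2·(-4/pi) = -8/pi.

-8/pi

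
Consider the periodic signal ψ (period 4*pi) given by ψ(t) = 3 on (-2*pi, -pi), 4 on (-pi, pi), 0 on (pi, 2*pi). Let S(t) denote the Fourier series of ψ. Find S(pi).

At t = pi the one-sided limits are ψ(pi^-) = 4 and ψ(pi^+) = 0.
By Dirichlet's theorem the series converges to their average, [(4) + (0)]/2 = 2.

2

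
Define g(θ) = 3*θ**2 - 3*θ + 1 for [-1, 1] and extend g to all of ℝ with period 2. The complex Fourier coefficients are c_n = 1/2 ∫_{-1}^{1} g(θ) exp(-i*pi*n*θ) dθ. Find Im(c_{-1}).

Since g is real-valued, Im(c_{-1}) = -1/2 ∫_{-1}^{1} g(θ) sin(-pi*θ) dθ = b_{1}/2.
Integrating by parts twice (tabular method), an antiderivative of (3*θ**2 - 3*θ + 1) sin(-pi*θ) is 3*θ**2*cos(pi*θ)/pi - 6*θ*sin(pi*θ)/pi**2 - 3*θ*cos(pi*θ)/pi + 3*sin(pi*θ)/pi**2 - 6*cos(pi*θ)/pi**3 + cos(pi*θ)/pi; evaluating from -1 to 1: ∫_{-1}^{1} (3*θ**2 - 3*θ + 1) sin(-pi*θ) dθ = ((6 - pi**2)/pi**3) - (-7/pi + 6/pi**3) = 6/pi.
Hence Im(c_{-1}) = (-1/2)·(6/pi) = -3/pi.

-3/pi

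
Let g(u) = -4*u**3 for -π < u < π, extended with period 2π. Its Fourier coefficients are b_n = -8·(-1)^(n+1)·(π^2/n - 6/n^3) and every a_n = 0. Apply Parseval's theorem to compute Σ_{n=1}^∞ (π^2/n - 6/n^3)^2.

Parseval: Σ b_n^2 = (1/π) ∫_{-π}^{π} g(u)^2 du = 32*pi**6/7.
b_n^2 = 64·(π^2/n - 6/n^3)^2, so the sum equals (32*pi**6/7)/64 = pi**6/14.

pi**6/14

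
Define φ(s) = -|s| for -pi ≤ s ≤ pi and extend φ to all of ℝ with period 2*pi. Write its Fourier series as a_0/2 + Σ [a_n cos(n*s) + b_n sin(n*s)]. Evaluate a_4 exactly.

a_4 = 1/pi ∫_{-pi}^{pi} φ(s) cos(4*s) ds.
φ is even and cos(4*s) is even, so the integrand is even and a_4 = 2/pi ∫_0^{pi} φ(s) cos(4*s) ds.
Integrating by parts (boundary term plus one more integral), an antiderivative of (-s) cos(4*s) is -s*sin(4*s)/4 - cos(4*s)/16; evaluating from 0 to pi: ∫_{0}^{pi} (-s) cos(4*s) ds = (-1/16) - (-1/16) = 0.
Hence a_4 = (2/pi)·(0) = 0.

0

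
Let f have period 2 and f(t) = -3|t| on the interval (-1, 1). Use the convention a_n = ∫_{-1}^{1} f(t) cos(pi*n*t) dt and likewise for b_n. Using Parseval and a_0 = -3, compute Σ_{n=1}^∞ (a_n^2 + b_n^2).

Parseval: a_0^2/2 + Σ_{n≥1} (a_n^2+b_n^2) = ∫_{-1}^{1} f(t)^2 dt = 6.
Subtract a_0^2/2 = 9/2: Σ (a_n^2+b_n^2) = 3/2.

3/2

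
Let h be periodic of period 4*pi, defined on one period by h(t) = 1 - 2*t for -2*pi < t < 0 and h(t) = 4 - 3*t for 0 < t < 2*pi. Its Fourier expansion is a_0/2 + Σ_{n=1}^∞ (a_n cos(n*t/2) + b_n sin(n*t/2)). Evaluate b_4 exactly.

5/2

b_4 = (1/(2*pi)) ∫_{-2*pi}^{2*pi} h(t) sin(2*t) dt.
Split the integral at the breakpoints.
Integrating by parts (boundary term plus one more integral), an antiderivative of (1 - 2*t) sin(2*t) is t*cos(2*t) - sin(2*t)/2 - cos(2*t)/2; evaluating from -2*pi to 0: ∫_{-2*pi}^{0} (1 - 2*t) sin(2*t) dt = (-1/2) - (-2*pi - 1/2) = 2*pi.
Integrating by parts (boundary term plus one more integral), an antiderivative of (4 - 3*t) sin(2*t) is 3*t*cos(2*t)/2 - 3*sin(2*t)/4 - 2*cos(2*t); evaluating from 0 to 2*pi: ∫_{0}^{2*pi} (4 - 3*t) sin(2*t) dt = (-2 + 3*pi) - (-2) = 3*pi.
Summing the pieces and multiplying by (1/(2*pi)) gives b_4 = 5/2.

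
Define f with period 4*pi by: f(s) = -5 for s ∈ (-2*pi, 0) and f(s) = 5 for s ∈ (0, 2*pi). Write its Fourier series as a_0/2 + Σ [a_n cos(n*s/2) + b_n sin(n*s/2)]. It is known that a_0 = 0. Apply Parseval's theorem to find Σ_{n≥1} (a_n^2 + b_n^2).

50

Parseval: a_0^2/2 + Σ_{n≥1} (a_n^2+b_n^2) = (1/(2*pi)) ∫_{-2*pi}^{2*pi} f(s)^2 ds = 50.
Subtract a_0^2/2 = 0: Σ (a_n^2+b_n^2) = 50.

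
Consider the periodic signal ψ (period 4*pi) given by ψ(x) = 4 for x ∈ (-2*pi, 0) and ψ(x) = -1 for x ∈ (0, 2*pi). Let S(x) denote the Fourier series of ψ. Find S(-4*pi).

3/2

x = -4*pi differs from x = 0 by -1 full period(s), and the series is 4*pi-periodic.
At x = 0 the one-sided limits are ψ(0^-) = 4 and ψ(0^+) = -1.
By Dirichlet's theorem the series converges to their average, [(4) + (-1)]/2 = 3/2.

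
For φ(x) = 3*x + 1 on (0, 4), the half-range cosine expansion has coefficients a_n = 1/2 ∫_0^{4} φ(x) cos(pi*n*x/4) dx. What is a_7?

a_7 = 1/2 ∫_0^{4} (3*x + 1) cos(7*pi*x/4) dx.
Integrating by parts (boundary term plus one more integral), an antiderivative of (3*x + 1) cos(7*pi*x/4) is 12*x*sin(7*pi*x/4)/(7*pi) + 4*sin(7*pi*x/4)/(7*pi) + 48*cos(7*pi*x/4)/(49*pi**2); evaluating from 0 to 4: ∫_{0}^{4} (3*x + 1) cos(7*pi*x/4) dx = (-48/(49*pi**2)) - (48/(49*pi**2)) = -96/(49*pi**2).
Hence a_7 = (1/2)·(-96/(49*pi**2)) = -48/(49*pi**2).

-48/(49*pi**2)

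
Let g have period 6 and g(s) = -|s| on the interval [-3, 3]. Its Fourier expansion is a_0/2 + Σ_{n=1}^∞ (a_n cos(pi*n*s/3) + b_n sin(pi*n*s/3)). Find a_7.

a_7 = 1/3 ∫_{-3}^{3} g(s) cos(7*pi*s/3) ds.
g is even and cos(7*pi*s/3) is even, so the integrand is even and a_7 = 2/3 ∫_0^{3} g(s) cos(7*pi*s/3) ds.
Integrating by parts (boundary term plus one more integral), an antiderivative of (-s) cos(7*pi*s/3) is -3*s*sin(7*pi*s/3)/(7*pi) - 9*cos(7*pi*s/3)/(49*pi**2); evaluating from 0 to 3: ∫_{0}^{3} (-s) cos(7*pi*s/3) ds = (9/(49*pi**2)) - (-9/(49*pi**2)) = 18/(49*pi**2).
Hence a_7 = (2/3)·(18/(49*pi**2)) = 12/(49*pi**2).

12/(49*pi**2)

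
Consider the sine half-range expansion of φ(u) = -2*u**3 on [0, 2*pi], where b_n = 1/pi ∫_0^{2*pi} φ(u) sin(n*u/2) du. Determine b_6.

b_6 = 1/pi ∫_0^{2*pi} (-2*u**3) sin(3*u) du.
Integrating by parts three times (tabular method), an antiderivative of (-2*u**3) sin(3*u) is 2*u**3*cos(3*u)/3 - 2*u**2*sin(3*u)/3 - 4*u*cos(3*u)/9 + 4*sin(3*u)/27; evaluating from 0 to 2*pi: ∫_{0}^{2*pi} (-2*u**3) sin(3*u) du = (8*pi*(-1 + 6*pi**2)/9) - (0) = 8*pi*(-1 + 6*pi**2)/9.
Hence b_6 = (1/pi)·(8*pi*(-1 + 6*pi**2)/9) = -8/9 + 16*pi**2/3.

-8/9 + 16*pi**2/3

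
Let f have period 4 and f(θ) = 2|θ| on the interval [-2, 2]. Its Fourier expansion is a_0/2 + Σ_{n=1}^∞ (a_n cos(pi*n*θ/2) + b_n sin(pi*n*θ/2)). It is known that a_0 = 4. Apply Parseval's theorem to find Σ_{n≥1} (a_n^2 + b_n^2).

Parseval: a_0^2/2 + Σ_{n≥1} (a_n^2+b_n^2) = 1/2 ∫_{-2}^{2} f(θ)^2 dθ = 32/3.
Subtract a_0^2/2 = 8: Σ (a_n^2+b_n^2) = 8/3.

8/3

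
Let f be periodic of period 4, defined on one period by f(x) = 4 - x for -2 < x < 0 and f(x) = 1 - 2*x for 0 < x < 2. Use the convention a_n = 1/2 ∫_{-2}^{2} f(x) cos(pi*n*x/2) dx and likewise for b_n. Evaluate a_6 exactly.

a_6 = 1/2 ∫_{-2}^{2} f(x) cos(3*pi*x) dx.
Split the integral at the breakpoints.
Integrating by parts (boundary term plus one more integral), an antiderivative of (4 - x) cos(3*pi*x) is -x*sin(3*pi*x)/(3*pi) + 4*sin(3*pi*x)/(3*pi) - cos(3*pi*x)/(9*pi**2); evaluating from -2 to 0: ∫_{-2}^{0} (4 - x) cos(3*pi*x) dx = (-1/(9*pi**2)) - (-1/(9*pi**2)) = 0.
Integrating by parts (boundary term plus one more integral), an antiderivative of (1 - 2*x) cos(3*pi*x) is -2*x*sin(3*pi*x)/(3*pi) + sin(3*pi*x)/(3*pi) - 2*cos(3*pi*x)/(9*pi**2); evaluating from 0 to 2: ∫_{0}^{2} (1 - 2*x) cos(3*pi*x) dx = (-2/(9*pi**2)) - (-2/(9*pi**2)) = 0.
Summing the pieces and multiplying by (1/2) gives a_6 = 0.

0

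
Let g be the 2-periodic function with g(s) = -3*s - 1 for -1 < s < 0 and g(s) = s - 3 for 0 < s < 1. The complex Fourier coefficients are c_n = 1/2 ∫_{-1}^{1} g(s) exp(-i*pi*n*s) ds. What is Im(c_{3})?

1/pi

Since g is real-valued, Im(c_{3}) = -1/2 ∫_{-1}^{1} g(s) sin(3*pi*s) ds = -b_{3}/2.
Split the integral at the breakpoints.
Integrating by parts (boundary term plus one more integral), an antiderivative of (-3*s - 1) sin(3*pi*s) is s*cos(3*pi*s)/pi - sin(3*pi*s)/(3*pi**2) + cos(3*pi*s)/(3*pi); evaluating from -1 to 0: ∫_{-1}^{0} (-3*s - 1) sin(3*pi*s) ds = (1/(3*pi)) - (2/(3*pi)) = -1/(3*pi).
Integrating by parts (boundary term plus one more integral), an antiderivative of (s - 3) sin(3*pi*s) is -s*cos(3*pi*s)/(3*pi) + sin(3*pi*s)/(9*pi**2) + cos(3*pi*s)/pi; evaluating from 0 to 1: ∫_{0}^{1} (s - 3) sin(3*pi*s) ds = (-2/(3*pi)) - (1/pi) = -5/(3*pi).
So ∫_{-1}^{1} g(s) sin(3*pi*s) ds = -2/pi.
Hence Im(c_{3}) = (-1/2)·(-2/pi) = 1/pi.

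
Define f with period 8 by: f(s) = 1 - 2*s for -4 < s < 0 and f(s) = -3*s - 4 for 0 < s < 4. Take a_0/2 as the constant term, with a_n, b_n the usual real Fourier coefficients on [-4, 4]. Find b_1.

-30/pi

b_1 = 1/4 ∫_{-4}^{4} f(s) sin(pi*s/4) ds.
Split the integral at the breakpoints.
Integrating by parts (boundary term plus one more integral), an antiderivative of (1 - 2*s) sin(pi*s/4) is 8*s*cos(pi*s/4)/pi - 32*sin(pi*s/4)/pi**2 - 4*cos(pi*s/4)/pi; evaluating from -4 to 0: ∫_{-4}^{0} (1 - 2*s) sin(pi*s/4) ds = (-4/pi) - (36/pi) = -40/pi.
Integrating by parts (boundary term plus one more integral), an antiderivative of (-3*s - 4) sin(pi*s/4) is 12*s*cos(pi*s/4)/pi - 48*sin(pi*s/4)/pi**2 + 16*cos(pi*s/4)/pi; evaluating from 0 to 4: ∫_{0}^{4} (-3*s - 4) sin(pi*s/4) ds = (-64/pi) - (16/pi) = -80/pi.
Summing the pieces and multiplying by (1/4) gives b_1 = -30/pi.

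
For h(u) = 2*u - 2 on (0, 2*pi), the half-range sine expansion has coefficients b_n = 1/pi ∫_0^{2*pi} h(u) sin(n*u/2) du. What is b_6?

-4/3

b_6 = 1/pi ∫_0^{2*pi} (2*u - 2) sin(3*u) du.
Integrating by parts (boundary term plus one more integral), an antiderivative of (2*u - 2) sin(3*u) is -2*u*cos(3*u)/3 + 2*sin(3*u)/9 + 2*cos(3*u)/3; evaluating from 0 to 2*pi: ∫_{0}^{2*pi} (2*u - 2) sin(3*u) du = (2/3 - 4*pi/3) - (2/3) = -4*pi/3.
Hence b_6 = (1/pi)·(-4*pi/3) = -4/3.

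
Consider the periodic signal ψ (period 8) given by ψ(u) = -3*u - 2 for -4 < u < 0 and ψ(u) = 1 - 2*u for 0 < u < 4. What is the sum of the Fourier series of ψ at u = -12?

3/2

u = -12 differs from u = -4 by -1 full period(s), and the series is 8-periodic.
At u = -4 the one-sided limits are ψ(-4^-) = -7 and ψ(-4^+) = 10.
By Dirichlet's theorem the series converges to their average, [(-7) + (10)]/2 = 3/2.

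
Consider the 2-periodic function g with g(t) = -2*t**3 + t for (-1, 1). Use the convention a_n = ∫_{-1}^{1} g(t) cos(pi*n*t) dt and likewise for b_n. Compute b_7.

2*(12 - 49*pi**2)/(343*pi**3)

b_7 = ∫_{-1}^{1} g(t) sin(7*pi*t) dt.
g is odd and sin(7*pi*t) is odd, so the integrand is even and b_7 = 2 ∫_0^{1} g(t) sin(7*pi*t) dt.
Integrating by parts three times (tabular method), an antiderivative of (-2*t**3 + t) sin(7*pi*t) is 2*t**3*cos(7*pi*t)/(7*pi) - 6*t**2*sin(7*pi*t)/(49*pi**2) - t*cos(7*pi*t)/(7*pi) - 12*t*cos(7*pi*t)/(343*pi**3) + 12*sin(7*pi*t)/(2401*pi**4) + sin(7*pi*t)/(49*pi**2); evaluating from 0 to 1: ∫_{0}^{1} (-2*t**3 + t) sin(7*pi*t) dt = ((12 - 49*pi**2)/(343*pi**3)) - (0) = (12 - 49*pi**2)/(343*pi**3).
Hence b_7 = 2·((12 - 49*pi**2)/(343*pi**3)) = 2*(12 - 49*pi**2)/(343*pi**3).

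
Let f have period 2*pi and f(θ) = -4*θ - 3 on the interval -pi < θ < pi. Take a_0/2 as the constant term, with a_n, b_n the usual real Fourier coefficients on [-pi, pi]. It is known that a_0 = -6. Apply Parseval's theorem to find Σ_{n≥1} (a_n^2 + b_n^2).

Parseval: a_0^2/2 + Σ_{n≥1} (a_n^2+b_n^2) = 1/pi ∫_{-pi}^{pi} f(θ)^2 dθ = 18 + 32*pi**2/3.
Subtract a_0^2/2 = 18: Σ (a_n^2+b_n^2) = 32*pi**2/3.

32*pi**2/3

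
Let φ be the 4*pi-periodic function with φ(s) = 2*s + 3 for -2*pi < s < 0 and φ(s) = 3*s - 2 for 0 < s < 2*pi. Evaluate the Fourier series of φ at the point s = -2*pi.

At s = -2*pi the one-sided limits are φ(-2*pi^-) = -2 + 6*pi and φ(-2*pi^+) = 3 - 4*pi.
By Dirichlet's theorem the series converges to their average, [(-2 + 6*pi) + (3 - 4*pi)]/2 = 1/2 + pi.

1/2 + pi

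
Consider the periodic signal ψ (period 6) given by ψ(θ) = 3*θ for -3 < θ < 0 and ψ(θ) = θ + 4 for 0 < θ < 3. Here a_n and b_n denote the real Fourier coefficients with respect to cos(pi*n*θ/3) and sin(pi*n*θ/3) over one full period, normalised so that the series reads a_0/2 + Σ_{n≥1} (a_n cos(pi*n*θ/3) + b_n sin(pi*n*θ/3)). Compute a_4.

0

a_4 = 1/3 ∫_{-3}^{3} ψ(θ) cos(4*pi*θ/3) dθ.
Split the integral at the breakpoints.
Integrating by parts (boundary term plus one more integral), an antiderivative of (3*θ) cos(4*pi*θ/3) is 9*θ*sin(4*pi*θ/3)/(4*pi) + 27*cos(4*pi*θ/3)/(16*pi**2); evaluating from -3 to 0: ∫_{-3}^{0} (3*θ) cos(4*pi*θ/3) dθ = (27/(16*pi**2)) - (27/(16*pi**2)) = 0.
Integrating by parts (boundary term plus one more integral), an antiderivative of (θ + 4) cos(4*pi*θ/3) is 3*θ*sin(4*pi*θ/3)/(4*pi) + 3*sin(4*pi*θ/3)/pi + 9*cos(4*pi*θ/3)/(16*pi**2); evaluating from 0 to 3: ∫_{0}^{3} (θ + 4) cos(4*pi*θ/3) dθ = (9/(16*pi**2)) - (9/(16*pi**2)) = 0.
Summing the pieces and multiplying by (1/3) gives a_4 = 0.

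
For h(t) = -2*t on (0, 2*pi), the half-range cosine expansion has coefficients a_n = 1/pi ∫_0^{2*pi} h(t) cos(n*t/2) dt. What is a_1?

16/pi

a_1 = 1/pi ∫_0^{2*pi} (-2*t) cos(t/2) dt.
Integrating by parts (boundary term plus one more integral), an antiderivative of (-2*t) cos(t/2) is -4*t*sin(t/2) - 8*cos(t/2); evaluating from 0 to 2*pi: ∫_{0}^{2*pi} (-2*t) cos(t/2) dt = (8) - (-8) = 16.
Hence a_1 = (1/pi)·(16) = 16/pi.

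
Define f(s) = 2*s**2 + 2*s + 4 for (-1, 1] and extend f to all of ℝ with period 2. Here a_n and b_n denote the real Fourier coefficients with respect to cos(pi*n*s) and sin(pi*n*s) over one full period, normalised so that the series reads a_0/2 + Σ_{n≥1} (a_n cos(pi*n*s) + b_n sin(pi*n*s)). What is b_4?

b_4 = ∫_{-1}^{1} f(s) sin(4*pi*s) ds.
Integrating by parts twice (tabular method), an antiderivative of (2*s**2 + 2*s + 4) sin(4*pi*s) is -s**2*cos(4*pi*s)/(2*pi) + s*sin(4*pi*s)/(4*pi**2) - s*cos(4*pi*s)/(2*pi) + sin(4*pi*s)/(8*pi**2) - cos(4*pi*s)/pi + cos(4*pi*s)/(16*pi**3); evaluating from -1 to 1: ∫_{-1}^{1} (2*s**2 + 2*s + 4) sin(4*pi*s) ds = (-2/pi + 1/(16*pi**3)) - ((1/16 - pi**2)/pi**3) = -1/pi.
Hence b_4 = -1/pi.

-1/pi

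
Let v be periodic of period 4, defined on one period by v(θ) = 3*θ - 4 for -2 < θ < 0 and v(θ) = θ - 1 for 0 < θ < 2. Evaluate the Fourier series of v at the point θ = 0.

-5/2

At θ = 0 the one-sided limits are v(0^-) = -4 and v(0^+) = -1.
By Dirichlet's theorem the series converges to their average, [(-4) + (-1)]/2 = -5/2.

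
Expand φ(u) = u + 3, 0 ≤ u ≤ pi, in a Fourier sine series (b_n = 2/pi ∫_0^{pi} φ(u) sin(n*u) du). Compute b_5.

b_5 = 2/pi ∫_0^{pi} (u + 3) sin(5*u) du.
Integrating by parts (boundary term plus one more integral), an antiderivative of (u + 3) sin(5*u) is -u*cos(5*u)/5 + sin(5*u)/25 - 3*cos(5*u)/5; evaluating from 0 to pi: ∫_{0}^{pi} (u + 3) sin(5*u) du = (3/5 + pi/5) - (-3/5) = pi/5 + 6/5.
Hence b_5 = (2/pi)·(pi/5 + 6/5) = 2*(pi + 6)/(5*pi).

2*(pi + 6)/(5*pi)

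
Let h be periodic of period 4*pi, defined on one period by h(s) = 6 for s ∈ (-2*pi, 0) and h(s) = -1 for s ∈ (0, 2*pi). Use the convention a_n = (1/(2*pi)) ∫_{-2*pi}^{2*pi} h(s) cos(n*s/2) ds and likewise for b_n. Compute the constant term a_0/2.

a_0 = (1/(2*pi)) ∫_{-2*pi}^{2*pi} h(s) ds = (1/(2*pi)) · (10*pi) = 5.
So the constant term a_0/2 = 5/2.

5/2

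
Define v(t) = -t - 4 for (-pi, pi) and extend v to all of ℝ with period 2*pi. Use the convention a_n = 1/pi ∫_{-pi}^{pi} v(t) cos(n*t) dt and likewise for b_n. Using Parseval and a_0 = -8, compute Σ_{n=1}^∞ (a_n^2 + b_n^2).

Parseval: a_0^2/2 + Σ_{n≥1} (a_n^2+b_n^2) = 1/pi ∫_{-pi}^{pi} v(t)^2 dt = 2*pi**2/3 + 32.
Subtract a_0^2/2 = 32: Σ (a_n^2+b_n^2) = 2*pi**2/3.

2*pi**2/3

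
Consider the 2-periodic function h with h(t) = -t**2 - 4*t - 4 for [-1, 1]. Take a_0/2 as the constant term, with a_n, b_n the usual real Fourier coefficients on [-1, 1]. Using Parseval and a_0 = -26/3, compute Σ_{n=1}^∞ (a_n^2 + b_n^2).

Parseval: a_0^2/2 + Σ_{n≥1} (a_n^2+b_n^2) = ∫_{-1}^{1} h(t)^2 dt = 242/5.
Subtract a_0^2/2 = 338/9: Σ (a_n^2+b_n^2) = 488/45.

488/45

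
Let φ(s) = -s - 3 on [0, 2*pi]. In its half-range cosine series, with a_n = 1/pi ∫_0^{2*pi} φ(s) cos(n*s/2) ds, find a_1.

8/pi

a_1 = 1/pi ∫_0^{2*pi} (-s - 3) cos(s/2) ds.
Integrating by parts (boundary term plus one more integral), an antiderivative of (-s - 3) cos(s/2) is -2*s*sin(s/2) - 6*sin(s/2) - 4*cos(s/2); evaluating from 0 to 2*pi: ∫_{0}^{2*pi} (-s - 3) cos(s/2) ds = (4) - (-4) = 8.
Hence a_1 = (1/pi)·(8) = 8/pi.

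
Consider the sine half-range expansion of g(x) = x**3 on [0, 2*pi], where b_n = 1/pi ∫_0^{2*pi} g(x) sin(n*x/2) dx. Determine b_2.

b_2 = 1/pi ∫_0^{2*pi} (x**3) sin(x) dx.
Integrating by parts three times (tabular method), an antiderivative of (x**3) sin(x) is -x**3*cos(x) + 3*x**2*sin(x) + 6*x*cos(x) - 6*sin(x); evaluating from 0 to 2*pi: ∫_{0}^{2*pi} (x**3) sin(x) dx = (-8*pi**3 + 12*pi) - (0) = -8*pi**3 + 12*pi.
Hence b_2 = (1/pi)·(-8*pi**3 + 12*pi) = 12 - 8*pi**2.

12 - 8*pi**2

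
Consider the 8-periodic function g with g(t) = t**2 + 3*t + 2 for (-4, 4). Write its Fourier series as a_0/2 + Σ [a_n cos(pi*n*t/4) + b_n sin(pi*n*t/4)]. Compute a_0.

44/3

a_0 = 1/4 ∫_{-4}^{4} g(t) dt = 1/4 · (176/3) = 44/3.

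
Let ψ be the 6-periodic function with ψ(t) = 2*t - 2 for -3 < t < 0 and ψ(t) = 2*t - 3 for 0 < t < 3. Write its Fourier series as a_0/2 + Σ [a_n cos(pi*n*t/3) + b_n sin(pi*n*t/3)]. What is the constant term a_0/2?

a_0 = 1/3 ∫_{-3}^{3} ψ(t) dt = 1/3 · (-15) = -5.
So the constant term a_0/2 = -5/2.

-5/2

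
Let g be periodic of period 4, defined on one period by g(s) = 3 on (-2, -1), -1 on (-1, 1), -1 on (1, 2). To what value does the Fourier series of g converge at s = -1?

1

At s = -1 the one-sided limits are g(-1^-) = 3 and g(-1^+) = -1.
By Dirichlet's theorem the series converges to their average, [(3) + (-1)]/2 = 1.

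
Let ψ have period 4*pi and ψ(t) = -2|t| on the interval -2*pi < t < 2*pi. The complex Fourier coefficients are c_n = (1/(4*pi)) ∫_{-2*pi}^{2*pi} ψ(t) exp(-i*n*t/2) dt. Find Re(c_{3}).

8/(9*pi)

Since ψ is real-valued, Re(c_{3}) = (1/(4*pi)) ∫_{-2*pi}^{2*pi} ψ(t) cos(3*t/2) dt = a_{3}/2.
ψ is even and cos(3*t/2) is even, so the integrand is even: ∫_{-2*pi}^{2*pi} ψ(t) cos(3*t/2) dt = 2∫_0^{2*pi} ψ(t) cos(3*t/2) dt.
Integrating by parts (boundary term plus one more integral), an antiderivative of (-2*t) cos(3*t/2) is -4*t*sin(3*t/2)/3 - 8*cos(3*t/2)/9; evaluating from 0 to 2*pi: ∫_{0}^{2*pi} (-2*t) cos(3*t/2) dt = (8/9) - (-8/9) = 16/9.
So ∫_{-2*pi}^{2*pi} ψ(t) cos(3*t/2) dt = 32/9.
Hence Re(c_{3}) = (1/(4*pi))·(32/9) = 8/(9*pi).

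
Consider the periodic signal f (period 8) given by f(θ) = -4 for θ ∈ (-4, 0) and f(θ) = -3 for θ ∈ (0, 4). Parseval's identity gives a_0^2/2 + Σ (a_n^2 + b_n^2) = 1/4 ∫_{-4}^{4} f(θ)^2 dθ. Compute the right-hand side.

1/4 ∫_{-4}^{4} f(θ)^2 dθ = 1/4 · (100) = 25.

25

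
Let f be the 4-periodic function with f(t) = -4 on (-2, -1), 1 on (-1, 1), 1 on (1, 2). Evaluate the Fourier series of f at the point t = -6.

-3/2

t = -6 differs from t = -2 by -1 full period(s), and the series is 4-periodic.
At t = -2 the one-sided limits are f(-2^-) = 1 and f(-2^+) = -4.
By Dirichlet's theorem the series converges to their average, [(1) + (-4)]/2 = -3/2.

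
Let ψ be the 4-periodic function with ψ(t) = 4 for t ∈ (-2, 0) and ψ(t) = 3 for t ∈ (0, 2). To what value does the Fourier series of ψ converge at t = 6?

7/2

t = 6 differs from t = 2 by 1 full period(s), and the series is 4-periodic.
At t = 2 the one-sided limits are ψ(2^-) = 3 and ψ(2^+) = 4.
By Dirichlet's theorem the series converges to their average, [(3) + (4)]/2 = 7/2.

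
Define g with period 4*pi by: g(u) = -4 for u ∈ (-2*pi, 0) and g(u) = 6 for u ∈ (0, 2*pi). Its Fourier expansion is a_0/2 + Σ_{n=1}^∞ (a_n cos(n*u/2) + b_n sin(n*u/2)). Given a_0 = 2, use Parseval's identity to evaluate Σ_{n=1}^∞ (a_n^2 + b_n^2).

50

Parseval: a_0^2/2 + Σ_{n≥1} (a_n^2+b_n^2) = (1/(2*pi)) ∫_{-2*pi}^{2*pi} g(u)^2 du = 52.
Subtract a_0^2/2 = 2: Σ (a_n^2+b_n^2) = 50.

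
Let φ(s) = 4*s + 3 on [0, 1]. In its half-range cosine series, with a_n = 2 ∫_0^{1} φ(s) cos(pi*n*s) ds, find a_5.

-16/(25*pi**2)

a_5 = 2 ∫_0^{1} (4*s + 3) cos(5*pi*s) ds.
Integrating by parts (boundary term plus one more integral), an antiderivative of (4*s + 3) cos(5*pi*s) is 4*s*sin(5*pi*s)/(5*pi) + 3*sin(5*pi*s)/(5*pi) + 4*cos(5*pi*s)/(25*pi**2); evaluating from 0 to 1: ∫_{0}^{1} (4*s + 3) cos(5*pi*s) ds = (-4/(25*pi**2)) - (4/(25*pi**2)) = -8/(25*pi**2).
Hence a_5 = 2·(-8/(25*pi**2)) = -16/(25*pi**2).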